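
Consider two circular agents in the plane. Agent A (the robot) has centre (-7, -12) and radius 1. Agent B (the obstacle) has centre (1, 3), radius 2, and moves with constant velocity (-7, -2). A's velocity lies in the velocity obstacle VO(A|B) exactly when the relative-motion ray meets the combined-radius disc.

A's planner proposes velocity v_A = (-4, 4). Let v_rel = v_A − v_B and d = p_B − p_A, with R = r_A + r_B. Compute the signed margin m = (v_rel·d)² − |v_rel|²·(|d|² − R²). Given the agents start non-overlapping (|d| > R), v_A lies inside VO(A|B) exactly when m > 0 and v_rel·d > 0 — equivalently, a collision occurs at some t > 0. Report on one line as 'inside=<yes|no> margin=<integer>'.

d = (8, 15),  |d|² = 289;  R = 1+2 = 3,  c = 289−3² = 280
v_rel = (3, 6),  |v_rel|² = 45;  v_rel·d = (3)·(8) + (6)·(15) = 114
45·t² − 228·t + 280 = 0  ⇒  m = 114² − 45·280 = 396
m = 396 > 0,  v_rel·d = 114 > 0  ⇒  inside

inside=yes margin=396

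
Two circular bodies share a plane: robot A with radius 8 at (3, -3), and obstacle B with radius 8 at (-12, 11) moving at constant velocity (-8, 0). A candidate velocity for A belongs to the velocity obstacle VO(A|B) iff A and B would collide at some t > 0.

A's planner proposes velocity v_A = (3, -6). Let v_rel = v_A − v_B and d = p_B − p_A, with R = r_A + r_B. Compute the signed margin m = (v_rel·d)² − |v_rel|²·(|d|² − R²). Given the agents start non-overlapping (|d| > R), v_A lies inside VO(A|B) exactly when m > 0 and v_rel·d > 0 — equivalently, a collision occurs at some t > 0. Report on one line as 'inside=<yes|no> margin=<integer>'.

d = (-15, 14),  |d|² = 421;  R = 8+8 = 16,  c = 421−16² = 165
v_rel = (11, -6),  |v_rel|² = 157;  v_rel·d = (11)·(-15) + (-6)·(14) = -249
157·t² + 498·t + 165 = 0  ⇒  m = (-249)² − 157·165 = 36096
m = 36096 > 0,  v_rel·d = -249 < 0  ⇒  outside

inside=no margin=36096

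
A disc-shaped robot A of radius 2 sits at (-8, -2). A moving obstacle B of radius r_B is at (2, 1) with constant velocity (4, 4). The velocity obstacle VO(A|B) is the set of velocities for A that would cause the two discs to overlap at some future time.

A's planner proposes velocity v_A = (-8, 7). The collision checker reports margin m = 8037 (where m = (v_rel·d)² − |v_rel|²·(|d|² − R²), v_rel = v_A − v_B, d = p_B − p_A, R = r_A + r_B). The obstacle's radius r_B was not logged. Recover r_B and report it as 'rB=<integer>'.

m = 8037
d = (10, 3);  v_rel = (-12, 3),  |v_rel|² = 153
v_rel×d = (-12)·(3) − (3)·(10) = -66
since m = R²·153 − (-66)²:  R² = (4356 + 8037) / 153 = 81
R = √81 = 9  ⇒  r_B = 9 − 2 = 7

rB=7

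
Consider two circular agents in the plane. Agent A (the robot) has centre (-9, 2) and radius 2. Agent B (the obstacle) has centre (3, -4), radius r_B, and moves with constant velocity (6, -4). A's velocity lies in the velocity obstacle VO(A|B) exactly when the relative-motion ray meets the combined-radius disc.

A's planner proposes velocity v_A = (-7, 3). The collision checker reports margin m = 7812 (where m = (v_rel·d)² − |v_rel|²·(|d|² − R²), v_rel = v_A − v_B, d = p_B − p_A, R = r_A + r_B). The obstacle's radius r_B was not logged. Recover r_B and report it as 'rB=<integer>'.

m = 7812
d = (12, -6);  v_rel = (-13, 7),  |v_rel|² = 218
v_rel×d = (-13)·(-6) − (7)·(12) = -6
since m = R²·218 − (-6)²:  R² = (36 + 7812) / 218 = 36
R = √36 = 6  ⇒  r_B = 6 − 2 = 4

rB=4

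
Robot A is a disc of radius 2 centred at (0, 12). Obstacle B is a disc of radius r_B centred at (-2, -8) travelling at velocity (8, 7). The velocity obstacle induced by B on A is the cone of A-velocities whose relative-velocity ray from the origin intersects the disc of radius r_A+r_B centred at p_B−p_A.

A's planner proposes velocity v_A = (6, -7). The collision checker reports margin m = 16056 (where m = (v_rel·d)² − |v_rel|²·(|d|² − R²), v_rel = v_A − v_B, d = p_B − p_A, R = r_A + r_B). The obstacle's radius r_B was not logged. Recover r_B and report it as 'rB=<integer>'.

m = 16056
d = (-2, -20);  v_rel = (-2, -14),  |v_rel|² = 200
v_rel×d = (-2)·(-20) − (-14)·(-2) = 12
since m = R²·200 − 12²:  R² = (144 + 16056) / 200 = 81
R = √81 = 9  ⇒  r_B = 9 − 2 = 7

rB=7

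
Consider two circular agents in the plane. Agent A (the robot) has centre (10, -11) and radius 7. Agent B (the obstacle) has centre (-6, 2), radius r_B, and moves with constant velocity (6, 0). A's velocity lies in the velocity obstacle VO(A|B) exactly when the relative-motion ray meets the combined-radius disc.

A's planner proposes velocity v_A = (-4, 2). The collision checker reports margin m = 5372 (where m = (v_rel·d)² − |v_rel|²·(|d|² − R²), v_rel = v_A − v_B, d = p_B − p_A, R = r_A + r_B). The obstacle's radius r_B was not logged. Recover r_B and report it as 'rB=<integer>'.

m = 5372
d = (-16, 13);  v_rel = (-10, 2),  |v_rel|² = 104
v_rel×d = (-10)·(13) − (2)·(-16) = -98
since m = R²·104 − (-98)²:  R² = (9604 + 5372) / 104 = 144
R = √144 = 12  ⇒  r_B = 12 − 7 = 5

rB=5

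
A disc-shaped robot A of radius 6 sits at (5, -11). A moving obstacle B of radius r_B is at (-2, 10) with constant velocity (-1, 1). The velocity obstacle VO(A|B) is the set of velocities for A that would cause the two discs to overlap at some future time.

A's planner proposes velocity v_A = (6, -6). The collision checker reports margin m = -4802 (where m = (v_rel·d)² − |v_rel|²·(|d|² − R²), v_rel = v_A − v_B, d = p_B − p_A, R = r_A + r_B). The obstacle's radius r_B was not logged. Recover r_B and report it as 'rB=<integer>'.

m = -4802
d = (-7, 21);  v_rel = (7, -7),  |v_rel|² = 98
v_rel×d = (7)·(21) − (-7)·(-7) = 98
since m = R²·98 − 98²:  R² = (9604 + -4802) / 98 = 49
R = √49 = 7  ⇒  r_B = 7 − 6 = 1

rB=1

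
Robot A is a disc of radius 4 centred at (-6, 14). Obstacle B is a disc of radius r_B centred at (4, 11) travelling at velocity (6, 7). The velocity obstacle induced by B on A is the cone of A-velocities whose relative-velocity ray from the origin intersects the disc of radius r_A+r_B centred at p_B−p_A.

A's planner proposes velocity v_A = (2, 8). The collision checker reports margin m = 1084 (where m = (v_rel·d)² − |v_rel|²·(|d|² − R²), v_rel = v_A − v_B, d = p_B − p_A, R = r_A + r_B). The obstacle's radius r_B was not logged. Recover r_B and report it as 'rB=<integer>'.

m = 1084
d = (10, -3);  v_rel = (-4, 1),  |v_rel|² = 17
v_rel×d = (-4)·(-3) − (1)·(10) = 2
since m = R²·17 − 2²:  R² = (4 + 1084) / 17 = 64
R = √64 = 8  ⇒  r_B = 8 − 4 = 4

rB=4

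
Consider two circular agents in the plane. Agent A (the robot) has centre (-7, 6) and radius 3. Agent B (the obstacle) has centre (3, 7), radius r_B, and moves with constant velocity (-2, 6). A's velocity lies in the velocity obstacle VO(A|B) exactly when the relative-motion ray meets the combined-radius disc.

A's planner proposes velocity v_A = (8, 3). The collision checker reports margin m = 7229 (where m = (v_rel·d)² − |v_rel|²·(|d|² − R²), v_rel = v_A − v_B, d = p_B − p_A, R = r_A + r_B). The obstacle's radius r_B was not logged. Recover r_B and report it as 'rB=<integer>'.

m = 7229
d = (10, 1);  v_rel = (10, -3),  |v_rel|² = 109
v_rel×d = (10)·(1) − (-3)·(10) = 40
since m = R²·109 − 40²:  R² = (1600 + 7229) / 109 = 81
R = √81 = 9  ⇒  r_B = 9 − 3 = 6

rB=6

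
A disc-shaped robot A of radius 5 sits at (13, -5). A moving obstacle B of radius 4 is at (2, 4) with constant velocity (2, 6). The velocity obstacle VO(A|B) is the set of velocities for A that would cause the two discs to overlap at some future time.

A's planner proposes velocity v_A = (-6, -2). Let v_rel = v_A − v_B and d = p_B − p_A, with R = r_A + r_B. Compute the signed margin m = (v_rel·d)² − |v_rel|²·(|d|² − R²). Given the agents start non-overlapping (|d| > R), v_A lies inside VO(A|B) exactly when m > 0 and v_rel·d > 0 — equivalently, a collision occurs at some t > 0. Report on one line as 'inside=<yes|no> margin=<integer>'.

d = (-11, 9),  |d|² = 202;  R = 5+4 = 9,  c = 202−9² = 121
v_rel = (-8, -8),  |v_rel|² = 128;  v_rel·d = (-8)·(-11) + (-8)·(9) = 16
128·t² − 32·t + 121 = 0  ⇒  m = 16² − 128·121 = -15232
m = -15232 < 0,  v_rel·d = 16 > 0  ⇒  outside

inside=no margin=-15232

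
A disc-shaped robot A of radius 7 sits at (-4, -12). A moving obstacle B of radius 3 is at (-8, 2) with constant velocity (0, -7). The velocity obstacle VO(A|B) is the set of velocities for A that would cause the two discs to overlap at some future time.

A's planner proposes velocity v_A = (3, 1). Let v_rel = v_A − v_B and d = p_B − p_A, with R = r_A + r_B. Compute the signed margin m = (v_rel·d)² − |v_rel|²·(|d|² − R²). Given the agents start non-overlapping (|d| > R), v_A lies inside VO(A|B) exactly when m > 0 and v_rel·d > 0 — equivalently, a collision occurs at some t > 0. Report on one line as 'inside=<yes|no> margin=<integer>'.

d = (-4, 14),  |d|² = 212;  R = 7+3 = 10,  c = 212−10² = 112
v_rel = (3, 8),  |v_rel|² = 73;  v_rel·d = (3)·(-4) + (8)·(14) = 100
73·t² − 200·t + 112 = 0  ⇒  m = 100² − 73·112 = 1824
m = 1824 > 0,  v_rel·d = 100 > 0  ⇒  inside

inside=yes margin=1824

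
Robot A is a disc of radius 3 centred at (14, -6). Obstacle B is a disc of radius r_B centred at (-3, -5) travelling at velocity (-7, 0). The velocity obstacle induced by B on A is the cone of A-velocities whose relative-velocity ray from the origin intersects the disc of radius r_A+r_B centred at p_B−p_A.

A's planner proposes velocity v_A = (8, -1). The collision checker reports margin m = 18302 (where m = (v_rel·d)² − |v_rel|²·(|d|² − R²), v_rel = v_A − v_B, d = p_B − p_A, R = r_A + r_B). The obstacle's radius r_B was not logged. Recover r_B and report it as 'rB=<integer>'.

m = 18302
d = (-17, 1);  v_rel = (15, -1),  |v_rel|² = 226
v_rel×d = (15)·(1) − (-1)·(-17) = -2
since m = R²·226 − (-2)²:  R² = (4 + 18302) / 226 = 81
R = √81 = 9  ⇒  r_B = 9 − 3 = 6

rB=6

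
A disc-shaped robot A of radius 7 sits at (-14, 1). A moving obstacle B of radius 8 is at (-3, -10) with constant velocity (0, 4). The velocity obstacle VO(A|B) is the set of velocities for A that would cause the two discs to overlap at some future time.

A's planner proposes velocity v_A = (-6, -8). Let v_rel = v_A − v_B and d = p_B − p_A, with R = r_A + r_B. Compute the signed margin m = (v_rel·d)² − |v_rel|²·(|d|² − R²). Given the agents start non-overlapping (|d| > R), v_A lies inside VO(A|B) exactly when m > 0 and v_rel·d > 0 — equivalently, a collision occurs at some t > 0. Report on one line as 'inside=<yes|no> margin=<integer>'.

d = (11, -11),  |d|² = 242;  R = 7+8 = 15,  c = 242−15² = 17
v_rel = (-6, -12),  |v_rel|² = 180;  v_rel·d = (-6)·(11) + (-12)·(-11) = 66
180·t² − 132·t + 17 = 0  ⇒  m = 66² − 180·17 = 1296
m = 1296 > 0,  v_rel·d = 66 > 0  ⇒  inside

inside=yes margin=1296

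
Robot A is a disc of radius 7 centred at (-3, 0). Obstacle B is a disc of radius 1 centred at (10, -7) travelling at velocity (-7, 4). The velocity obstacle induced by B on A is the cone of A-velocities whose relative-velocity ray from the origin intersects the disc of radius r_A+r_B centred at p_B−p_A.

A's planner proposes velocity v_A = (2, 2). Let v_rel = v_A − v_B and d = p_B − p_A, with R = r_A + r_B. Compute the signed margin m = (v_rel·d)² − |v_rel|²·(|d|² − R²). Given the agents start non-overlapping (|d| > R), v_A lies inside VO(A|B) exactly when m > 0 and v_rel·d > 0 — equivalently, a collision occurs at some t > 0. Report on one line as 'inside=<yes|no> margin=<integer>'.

d = (13, -7),  |d|² = 218;  R = 7+1 = 8,  c = 218−8² = 154
v_rel = (9, -2),  |v_rel|² = 85;  v_rel·d = (9)·(13) + (-2)·(-7) = 131
85·t² − 262·t + 154 = 0  ⇒  m = 131² − 85·154 = 4071
m = 4071 > 0,  v_rel·d = 131 > 0  ⇒  inside

inside=yes margin=4071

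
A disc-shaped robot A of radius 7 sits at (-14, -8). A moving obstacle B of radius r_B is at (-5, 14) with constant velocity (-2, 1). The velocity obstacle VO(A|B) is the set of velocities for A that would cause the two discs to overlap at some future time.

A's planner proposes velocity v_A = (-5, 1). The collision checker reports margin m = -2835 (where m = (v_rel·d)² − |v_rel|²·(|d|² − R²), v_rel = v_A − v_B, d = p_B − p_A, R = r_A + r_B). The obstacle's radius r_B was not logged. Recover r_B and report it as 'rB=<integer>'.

m = -2835
d = (9, 22);  v_rel = (-3, 0),  |v_rel|² = 9
v_rel×d = (-3)·(22) − (0)·(9) = -66
since m = R²·9 − (-66)²:  R² = (4356 + -2835) / 9 = 169
R = √169 = 13  ⇒  r_B = 13 − 7 = 6

rB=6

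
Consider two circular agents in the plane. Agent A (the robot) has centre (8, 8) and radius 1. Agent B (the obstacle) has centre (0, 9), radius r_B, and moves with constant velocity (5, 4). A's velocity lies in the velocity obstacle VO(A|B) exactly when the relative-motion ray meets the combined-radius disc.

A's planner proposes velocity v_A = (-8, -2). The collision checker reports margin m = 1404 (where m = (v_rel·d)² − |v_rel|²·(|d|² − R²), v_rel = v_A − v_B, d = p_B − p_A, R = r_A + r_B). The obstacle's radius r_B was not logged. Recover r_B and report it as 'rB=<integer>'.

m = 1404
d = (-8, 1);  v_rel = (-13, -6),  |v_rel|² = 205
v_rel×d = (-13)·(1) − (-6)·(-8) = -61
since m = R²·205 − (-61)²:  R² = (3721 + 1404) / 205 = 25
R = √25 = 5  ⇒  r_B = 5 − 1 = 4

rB=4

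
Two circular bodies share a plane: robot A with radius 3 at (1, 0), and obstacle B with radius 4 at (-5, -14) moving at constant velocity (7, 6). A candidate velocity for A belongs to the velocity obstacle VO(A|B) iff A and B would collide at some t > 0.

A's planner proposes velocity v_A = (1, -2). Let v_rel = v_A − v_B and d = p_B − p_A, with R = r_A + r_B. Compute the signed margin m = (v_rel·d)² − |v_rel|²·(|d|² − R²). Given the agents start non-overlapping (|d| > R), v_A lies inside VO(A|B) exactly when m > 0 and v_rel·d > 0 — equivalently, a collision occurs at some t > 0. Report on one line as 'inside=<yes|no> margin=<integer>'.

d = (-6, -14),  |d|² = 232;  R = 3+4 = 7,  c = 232−7² = 183
v_rel = (-6, -8),  |v_rel|² = 100;  v_rel·d = (-6)·(-6) + (-8)·(-14) = 148
100·t² − 296·t + 183 = 0  ⇒  m = 148² − 100·183 = 3604
m = 3604 > 0,  v_rel·d = 148 > 0  ⇒  inside

inside=yes margin=3604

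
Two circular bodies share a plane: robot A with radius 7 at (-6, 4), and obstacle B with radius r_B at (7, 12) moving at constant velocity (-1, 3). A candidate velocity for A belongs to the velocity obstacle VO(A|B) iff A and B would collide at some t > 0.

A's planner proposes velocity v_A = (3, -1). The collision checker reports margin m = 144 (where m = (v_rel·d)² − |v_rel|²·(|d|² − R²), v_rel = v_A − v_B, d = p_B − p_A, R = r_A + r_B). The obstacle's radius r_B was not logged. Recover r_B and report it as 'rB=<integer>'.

m = 144
d = (13, 8);  v_rel = (4, -4),  |v_rel|² = 32
v_rel×d = (4)·(8) − (-4)·(13) = 84
since m = R²·32 − 84²:  R² = (7056 + 144) / 32 = 225
R = √225 = 15  ⇒  r_B = 15 − 7 = 8

rB=8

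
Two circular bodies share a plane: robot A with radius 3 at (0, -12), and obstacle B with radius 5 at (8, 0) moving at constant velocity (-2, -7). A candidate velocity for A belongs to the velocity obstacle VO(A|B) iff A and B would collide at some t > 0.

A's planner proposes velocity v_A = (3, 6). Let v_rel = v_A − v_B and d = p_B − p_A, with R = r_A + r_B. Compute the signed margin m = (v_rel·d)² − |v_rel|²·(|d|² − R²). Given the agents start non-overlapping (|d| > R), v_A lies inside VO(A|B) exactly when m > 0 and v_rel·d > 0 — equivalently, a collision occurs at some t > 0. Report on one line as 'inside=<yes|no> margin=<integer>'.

d = (8, 12),  |d|² = 208;  R = 3+5 = 8,  c = 208−8² = 144
v_rel = (5, 13),  |v_rel|² = 194;  v_rel·d = (5)·(8) + (13)·(12) = 196
194·t² − 392·t + 144 = 0  ⇒  m = 196² − 194·144 = 10480
m = 10480 > 0,  v_rel·d = 196 > 0  ⇒  inside

inside=yes margin=10480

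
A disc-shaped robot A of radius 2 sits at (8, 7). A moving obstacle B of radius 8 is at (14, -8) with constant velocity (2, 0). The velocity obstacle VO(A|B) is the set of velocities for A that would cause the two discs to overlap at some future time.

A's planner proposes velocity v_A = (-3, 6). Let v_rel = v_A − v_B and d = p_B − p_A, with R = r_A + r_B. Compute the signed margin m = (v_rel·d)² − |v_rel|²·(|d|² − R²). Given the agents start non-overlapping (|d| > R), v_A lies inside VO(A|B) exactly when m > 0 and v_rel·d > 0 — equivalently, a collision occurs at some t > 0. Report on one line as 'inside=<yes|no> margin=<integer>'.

d = (6, -15),  |d|² = 261;  R = 2+8 = 10,  c = 261−10² = 161
v_rel = (-5, 6),  |v_rel|² = 61;  v_rel·d = (-5)·(6) + (6)·(-15) = -120
61·t² + 240·t + 161 = 0  ⇒  m = (-120)² − 61·161 = 4579
m = 4579 > 0,  v_rel·d = -120 < 0  ⇒  outside

inside=no margin=4579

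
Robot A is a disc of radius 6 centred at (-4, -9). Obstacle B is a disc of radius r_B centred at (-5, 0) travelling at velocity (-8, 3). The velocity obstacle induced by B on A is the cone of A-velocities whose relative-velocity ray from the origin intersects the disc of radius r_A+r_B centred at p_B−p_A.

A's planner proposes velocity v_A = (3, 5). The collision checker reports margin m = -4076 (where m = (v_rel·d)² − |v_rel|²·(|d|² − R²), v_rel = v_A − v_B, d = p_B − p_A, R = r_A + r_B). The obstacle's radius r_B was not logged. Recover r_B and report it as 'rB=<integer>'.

m = -4076
d = (-1, 9);  v_rel = (11, 2),  |v_rel|² = 125
v_rel×d = (11)·(9) − (2)·(-1) = 101
since m = R²·125 − 101²:  R² = (10201 + -4076) / 125 = 49
R = √49 = 7  ⇒  r_B = 7 − 6 = 1

rB=1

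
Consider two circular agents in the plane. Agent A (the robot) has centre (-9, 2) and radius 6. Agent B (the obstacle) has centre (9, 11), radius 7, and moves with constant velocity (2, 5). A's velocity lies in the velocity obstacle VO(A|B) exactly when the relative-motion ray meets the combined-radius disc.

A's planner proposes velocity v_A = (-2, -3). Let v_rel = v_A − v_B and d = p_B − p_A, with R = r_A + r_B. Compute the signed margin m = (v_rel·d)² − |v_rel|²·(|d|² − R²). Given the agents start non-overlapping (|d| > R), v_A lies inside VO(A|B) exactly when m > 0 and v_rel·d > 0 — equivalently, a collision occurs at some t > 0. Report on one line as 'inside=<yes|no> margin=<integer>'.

d = (18, 9),  |d|² = 405;  R = 6+7 = 13,  c = 405−13² = 236
v_rel = (-4, -8),  |v_rel|² = 80;  v_rel·d = (-4)·(18) + (-8)·(9) = -144
80·t² + 288·t + 236 = 0  ⇒  m = (-144)² − 80·236 = 1856
m = 1856 > 0,  v_rel·d = -144 < 0  ⇒  outside

inside=no margin=1856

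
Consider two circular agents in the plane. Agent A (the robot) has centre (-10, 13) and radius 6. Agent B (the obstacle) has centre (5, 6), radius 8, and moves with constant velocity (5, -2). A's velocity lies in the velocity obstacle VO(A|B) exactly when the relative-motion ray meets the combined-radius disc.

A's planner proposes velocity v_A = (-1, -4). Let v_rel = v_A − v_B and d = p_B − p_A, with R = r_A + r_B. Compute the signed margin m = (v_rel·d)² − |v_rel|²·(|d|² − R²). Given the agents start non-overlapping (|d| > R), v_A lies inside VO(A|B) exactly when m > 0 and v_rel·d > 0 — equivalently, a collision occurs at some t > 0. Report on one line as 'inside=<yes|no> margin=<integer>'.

d = (15, -7),  |d|² = 274;  R = 6+8 = 14,  c = 274−14² = 78
v_rel = (-6, -2),  |v_rel|² = 40;  v_rel·d = (-6)·(15) + (-2)·(-7) = -76
40·t² + 152·t + 78 = 0  ⇒  m = (-76)² − 40·78 = 2656
m = 2656 > 0,  v_rel·d = -76 < 0  ⇒  outside

inside=no margin=2656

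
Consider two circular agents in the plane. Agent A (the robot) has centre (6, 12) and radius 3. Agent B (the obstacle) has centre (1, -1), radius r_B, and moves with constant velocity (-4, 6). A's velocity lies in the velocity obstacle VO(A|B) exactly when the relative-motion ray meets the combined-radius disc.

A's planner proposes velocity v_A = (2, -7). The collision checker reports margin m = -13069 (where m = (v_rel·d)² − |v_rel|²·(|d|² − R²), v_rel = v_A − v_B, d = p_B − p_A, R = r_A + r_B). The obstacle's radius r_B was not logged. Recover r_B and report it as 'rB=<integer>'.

m = -13069
d = (-5, -13);  v_rel = (6, -13),  |v_rel|² = 205
v_rel×d = (6)·(-13) − (-13)·(-5) = -143
since m = R²·205 − (-143)²:  R² = (20449 + -13069) / 205 = 36
R = √36 = 6  ⇒  r_B = 6 − 3 = 3

rB=3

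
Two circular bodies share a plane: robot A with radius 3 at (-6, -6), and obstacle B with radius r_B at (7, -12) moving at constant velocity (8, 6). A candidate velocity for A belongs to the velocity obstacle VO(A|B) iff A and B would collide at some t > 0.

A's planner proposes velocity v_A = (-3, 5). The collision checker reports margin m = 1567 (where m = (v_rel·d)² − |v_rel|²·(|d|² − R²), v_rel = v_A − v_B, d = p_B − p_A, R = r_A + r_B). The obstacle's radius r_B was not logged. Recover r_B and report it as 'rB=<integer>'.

m = 1567
d = (13, -6);  v_rel = (-11, -1),  |v_rel|² = 122
v_rel×d = (-11)·(-6) − (-1)·(13) = 79
since m = R²·122 − 79²:  R² = (6241 + 1567) / 122 = 64
R = √64 = 8  ⇒  r_B = 8 − 3 = 5

rB=5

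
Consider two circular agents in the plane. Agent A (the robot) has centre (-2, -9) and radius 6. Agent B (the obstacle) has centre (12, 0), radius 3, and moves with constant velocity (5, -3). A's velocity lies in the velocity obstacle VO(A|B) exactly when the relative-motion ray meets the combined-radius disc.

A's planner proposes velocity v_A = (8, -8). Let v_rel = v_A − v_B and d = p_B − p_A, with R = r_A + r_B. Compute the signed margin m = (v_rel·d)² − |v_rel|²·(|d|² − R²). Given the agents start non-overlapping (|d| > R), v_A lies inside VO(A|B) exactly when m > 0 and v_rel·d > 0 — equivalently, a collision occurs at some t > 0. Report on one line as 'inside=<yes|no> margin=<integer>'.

d = (14, 9),  |d|² = 277;  R = 6+3 = 9,  c = 277−9² = 196
v_rel = (3, -5),  |v_rel|² = 34;  v_rel·d = (3)·(14) + (-5)·(9) = -3
34·t² + 6·t + 196 = 0  ⇒  m = (-3)² − 34·196 = -6655
m = -6655 < 0,  v_rel·d = -3 < 0  ⇒  outside

inside=no margin=-6655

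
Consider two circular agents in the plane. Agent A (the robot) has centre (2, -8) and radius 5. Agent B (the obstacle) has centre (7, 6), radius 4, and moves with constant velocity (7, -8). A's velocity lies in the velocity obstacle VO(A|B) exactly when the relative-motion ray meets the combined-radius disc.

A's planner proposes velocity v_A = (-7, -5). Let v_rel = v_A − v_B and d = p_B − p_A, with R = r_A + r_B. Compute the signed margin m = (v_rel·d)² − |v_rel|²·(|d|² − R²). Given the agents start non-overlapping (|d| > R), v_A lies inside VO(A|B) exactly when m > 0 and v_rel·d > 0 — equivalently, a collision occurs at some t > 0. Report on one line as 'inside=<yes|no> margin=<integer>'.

d = (5, 14),  |d|² = 221;  R = 5+4 = 9,  c = 221−9² = 140
v_rel = (-14, 3),  |v_rel|² = 205;  v_rel·d = (-14)·(5) + (3)·(14) = -28
205·t² + 56·t + 140 = 0  ⇒  m = (-28)² − 205·140 = -27916
m = -27916 < 0,  v_rel·d = -28 < 0  ⇒  outside

inside=no margin=-27916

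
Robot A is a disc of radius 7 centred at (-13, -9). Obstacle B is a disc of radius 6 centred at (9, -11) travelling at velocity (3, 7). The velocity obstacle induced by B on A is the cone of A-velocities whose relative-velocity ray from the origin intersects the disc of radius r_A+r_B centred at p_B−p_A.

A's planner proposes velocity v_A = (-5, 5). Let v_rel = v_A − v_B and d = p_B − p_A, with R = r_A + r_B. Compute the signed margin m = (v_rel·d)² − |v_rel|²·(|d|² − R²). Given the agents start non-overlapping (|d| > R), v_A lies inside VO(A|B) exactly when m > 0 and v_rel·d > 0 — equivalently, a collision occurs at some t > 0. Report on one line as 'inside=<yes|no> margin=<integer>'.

d = (22, -2),  |d|² = 488;  R = 7+6 = 13,  c = 488−13² = 319
v_rel = (-8, -2),  |v_rel|² = 68;  v_rel·d = (-8)·(22) + (-2)·(-2) = -172
68·t² + 344·t + 319 = 0  ⇒  m = (-172)² − 68·319 = 7892
m = 7892 > 0,  v_rel·d = -172 < 0  ⇒  outside

inside=no margin=7892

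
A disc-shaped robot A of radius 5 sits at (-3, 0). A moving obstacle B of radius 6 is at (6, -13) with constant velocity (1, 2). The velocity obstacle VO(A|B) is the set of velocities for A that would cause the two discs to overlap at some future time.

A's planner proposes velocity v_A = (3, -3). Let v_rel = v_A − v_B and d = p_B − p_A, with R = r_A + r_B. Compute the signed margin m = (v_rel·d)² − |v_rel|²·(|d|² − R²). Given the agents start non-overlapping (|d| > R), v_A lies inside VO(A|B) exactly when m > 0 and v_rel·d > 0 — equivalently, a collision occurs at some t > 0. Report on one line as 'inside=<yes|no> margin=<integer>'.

d = (9, -13),  |d|² = 250;  R = 5+6 = 11,  c = 250−11² = 129
v_rel = (2, -5),  |v_rel|² = 29;  v_rel·d = (2)·(9) + (-5)·(-13) = 83
29·t² − 166·t + 129 = 0  ⇒  m = 83² − 29·129 = 3148
m = 3148 > 0,  v_rel·d = 83 > 0  ⇒  inside

inside=yes margin=3148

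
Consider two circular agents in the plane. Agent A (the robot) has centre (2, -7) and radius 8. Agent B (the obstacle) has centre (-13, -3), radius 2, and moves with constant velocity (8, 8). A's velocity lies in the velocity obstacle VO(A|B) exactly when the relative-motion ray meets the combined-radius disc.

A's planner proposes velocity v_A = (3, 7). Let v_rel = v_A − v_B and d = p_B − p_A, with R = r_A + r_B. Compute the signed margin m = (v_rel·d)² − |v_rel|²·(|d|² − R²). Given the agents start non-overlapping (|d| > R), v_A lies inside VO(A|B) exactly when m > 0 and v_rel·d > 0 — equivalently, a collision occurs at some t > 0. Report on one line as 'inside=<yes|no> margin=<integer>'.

d = (-15, 4),  |d|² = 241;  R = 8+2 = 10,  c = 241−10² = 141
v_rel = (-5, -1),  |v_rel|² = 26;  v_rel·d = (-5)·(-15) + (-1)·(4) = 71
26·t² − 142·t + 141 = 0  ⇒  m = 71² − 26·141 = 1375
m = 1375 > 0,  v_rel·d = 71 > 0  ⇒  inside

inside=yes margin=1375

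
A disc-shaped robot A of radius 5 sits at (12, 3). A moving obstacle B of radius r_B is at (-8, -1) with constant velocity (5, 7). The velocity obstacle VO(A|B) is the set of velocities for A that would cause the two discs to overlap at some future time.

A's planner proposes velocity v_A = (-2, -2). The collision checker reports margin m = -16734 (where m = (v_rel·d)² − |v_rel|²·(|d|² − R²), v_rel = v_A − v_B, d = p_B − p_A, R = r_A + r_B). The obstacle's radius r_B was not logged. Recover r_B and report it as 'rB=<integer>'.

m = -16734
d = (-20, -4);  v_rel = (-7, -9),  |v_rel|² = 130
v_rel×d = (-7)·(-4) − (-9)·(-20) = -152
since m = R²·130 − (-152)²:  R² = (23104 + -16734) / 130 = 49
R = √49 = 7  ⇒  r_B = 7 − 5 = 2

rB=2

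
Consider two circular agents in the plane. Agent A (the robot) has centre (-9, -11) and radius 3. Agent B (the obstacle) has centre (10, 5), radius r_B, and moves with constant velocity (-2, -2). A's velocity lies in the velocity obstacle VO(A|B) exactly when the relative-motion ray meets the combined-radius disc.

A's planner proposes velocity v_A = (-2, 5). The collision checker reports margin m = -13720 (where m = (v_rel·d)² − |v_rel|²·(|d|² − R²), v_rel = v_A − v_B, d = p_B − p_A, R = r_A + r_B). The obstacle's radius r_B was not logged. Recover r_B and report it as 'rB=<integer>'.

m = -13720
d = (19, 16);  v_rel = (0, 7),  |v_rel|² = 49
v_rel×d = (0)·(16) − (7)·(19) = -133
since m = R²·49 − (-133)²:  R² = (17689 + -13720) / 49 = 81
R = √81 = 9  ⇒  r_B = 9 − 3 = 6

rB=6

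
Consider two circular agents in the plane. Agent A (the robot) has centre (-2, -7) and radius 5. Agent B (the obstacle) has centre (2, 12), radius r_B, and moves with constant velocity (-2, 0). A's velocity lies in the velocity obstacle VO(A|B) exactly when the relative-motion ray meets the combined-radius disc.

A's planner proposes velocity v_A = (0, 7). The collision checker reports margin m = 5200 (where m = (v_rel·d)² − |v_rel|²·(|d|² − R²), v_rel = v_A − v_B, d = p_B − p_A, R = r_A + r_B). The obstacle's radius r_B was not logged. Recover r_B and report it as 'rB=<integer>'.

m = 5200
d = (4, 19);  v_rel = (2, 7),  |v_rel|² = 53
v_rel×d = (2)·(19) − (7)·(4) = 10
since m = R²·53 − 10²:  R² = (100 + 5200) / 53 = 100
R = √100 = 10  ⇒  r_B = 10 − 5 = 5

rB=5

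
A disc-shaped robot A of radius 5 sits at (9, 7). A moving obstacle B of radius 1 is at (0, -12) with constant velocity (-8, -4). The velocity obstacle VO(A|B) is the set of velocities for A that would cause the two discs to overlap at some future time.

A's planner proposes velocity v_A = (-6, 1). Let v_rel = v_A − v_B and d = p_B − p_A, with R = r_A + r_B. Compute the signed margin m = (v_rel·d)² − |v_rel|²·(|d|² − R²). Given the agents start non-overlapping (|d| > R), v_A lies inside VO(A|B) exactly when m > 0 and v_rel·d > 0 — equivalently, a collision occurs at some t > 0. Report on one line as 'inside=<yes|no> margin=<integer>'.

d = (-9, -19),  |d|² = 442;  R = 5+1 = 6,  c = 442−6² = 406
v_rel = (2, 5),  |v_rel|² = 29;  v_rel·d = (2)·(-9) + (5)·(-19) = -113
29·t² + 226·t + 406 = 0  ⇒  m = (-113)² − 29·406 = 995
m = 995 > 0,  v_rel·d = -113 < 0  ⇒  outside

inside=no margin=995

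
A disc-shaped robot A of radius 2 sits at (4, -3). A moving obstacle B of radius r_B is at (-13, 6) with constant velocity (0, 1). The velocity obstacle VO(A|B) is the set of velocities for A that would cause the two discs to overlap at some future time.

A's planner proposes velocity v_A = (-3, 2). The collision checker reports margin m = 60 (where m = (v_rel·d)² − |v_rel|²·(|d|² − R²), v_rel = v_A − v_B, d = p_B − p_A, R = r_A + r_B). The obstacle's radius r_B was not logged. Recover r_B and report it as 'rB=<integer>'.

m = 60
d = (-17, 9);  v_rel = (-3, 1),  |v_rel|² = 10
v_rel×d = (-3)·(9) − (1)·(-17) = -10
since m = R²·10 − (-10)²:  R² = (100 + 60) / 10 = 16
R = √16 = 4  ⇒  r_B = 4 − 2 = 2

rB=2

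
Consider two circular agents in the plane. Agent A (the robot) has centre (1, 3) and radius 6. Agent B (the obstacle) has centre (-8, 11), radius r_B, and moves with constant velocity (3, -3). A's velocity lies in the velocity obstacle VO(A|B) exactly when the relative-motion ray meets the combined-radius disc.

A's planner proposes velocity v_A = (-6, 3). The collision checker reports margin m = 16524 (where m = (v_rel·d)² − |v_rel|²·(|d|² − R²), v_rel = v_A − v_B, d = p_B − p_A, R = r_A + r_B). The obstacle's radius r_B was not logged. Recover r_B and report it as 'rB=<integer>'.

m = 16524
d = (-9, 8);  v_rel = (-9, 6),  |v_rel|² = 117
v_rel×d = (-9)·(8) − (6)·(-9) = -18
since m = R²·117 − (-18)²:  R² = (324 + 16524) / 117 = 144
R = √144 = 12  ⇒  r_B = 12 − 6 = 6

rB=6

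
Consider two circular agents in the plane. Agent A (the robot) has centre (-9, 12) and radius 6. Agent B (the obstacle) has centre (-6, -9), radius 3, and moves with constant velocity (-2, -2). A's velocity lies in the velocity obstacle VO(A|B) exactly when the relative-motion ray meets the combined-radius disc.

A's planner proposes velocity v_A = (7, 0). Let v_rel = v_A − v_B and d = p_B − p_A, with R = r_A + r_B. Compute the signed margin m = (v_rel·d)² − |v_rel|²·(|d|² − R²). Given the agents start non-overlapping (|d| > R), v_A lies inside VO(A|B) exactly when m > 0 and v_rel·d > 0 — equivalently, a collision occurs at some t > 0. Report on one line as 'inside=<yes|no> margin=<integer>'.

d = (3, -21),  |d|² = 450;  R = 6+3 = 9,  c = 450−9² = 369
v_rel = (9, 2),  |v_rel|² = 85;  v_rel·d = (9)·(3) + (2)·(-21) = -15
85·t² + 30·t + 369 = 0  ⇒  m = (-15)² − 85·369 = -31140
m = -31140 < 0,  v_rel·d = -15 < 0  ⇒  outside

inside=no margin=-31140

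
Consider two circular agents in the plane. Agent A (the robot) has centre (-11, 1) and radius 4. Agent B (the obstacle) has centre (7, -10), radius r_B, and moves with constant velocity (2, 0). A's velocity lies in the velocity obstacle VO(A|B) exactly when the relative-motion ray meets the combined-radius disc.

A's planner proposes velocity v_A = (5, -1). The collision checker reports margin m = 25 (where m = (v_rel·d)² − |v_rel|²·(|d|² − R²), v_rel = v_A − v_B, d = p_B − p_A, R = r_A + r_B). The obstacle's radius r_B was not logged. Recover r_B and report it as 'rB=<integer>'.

m = 25
d = (18, -11);  v_rel = (3, -1),  |v_rel|² = 10
v_rel×d = (3)·(-11) − (-1)·(18) = -15
since m = R²·10 − (-15)²:  R² = (225 + 25) / 10 = 25
R = √25 = 5  ⇒  r_B = 5 − 4 = 1

rB=1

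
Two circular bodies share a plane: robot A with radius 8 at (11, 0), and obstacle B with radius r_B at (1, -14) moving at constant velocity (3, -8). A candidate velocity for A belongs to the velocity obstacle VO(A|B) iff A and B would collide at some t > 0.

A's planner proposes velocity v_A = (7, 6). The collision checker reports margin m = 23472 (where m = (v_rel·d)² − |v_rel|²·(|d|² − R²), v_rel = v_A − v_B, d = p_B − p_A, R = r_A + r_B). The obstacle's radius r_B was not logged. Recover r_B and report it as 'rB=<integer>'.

m = 23472
d = (-10, -14);  v_rel = (4, 14),  |v_rel|² = 212
v_rel×d = (4)·(-14) − (14)·(-10) = 84
since m = R²·212 − 84²:  R² = (7056 + 23472) / 212 = 144
R = √144 = 12  ⇒  r_B = 12 − 8 = 4

rB=4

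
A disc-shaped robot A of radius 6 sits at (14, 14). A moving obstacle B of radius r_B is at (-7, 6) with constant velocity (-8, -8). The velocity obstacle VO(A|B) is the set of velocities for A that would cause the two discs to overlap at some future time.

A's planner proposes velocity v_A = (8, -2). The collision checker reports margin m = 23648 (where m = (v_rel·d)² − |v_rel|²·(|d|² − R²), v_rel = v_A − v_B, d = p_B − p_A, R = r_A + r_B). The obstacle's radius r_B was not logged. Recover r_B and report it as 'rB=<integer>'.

m = 23648
d = (-21, -8);  v_rel = (16, 6),  |v_rel|² = 292
v_rel×d = (16)·(-8) − (6)·(-21) = -2
since m = R²·292 − (-2)²:  R² = (4 + 23648) / 292 = 81
R = √81 = 9  ⇒  r_B = 9 − 6 = 3

rB=3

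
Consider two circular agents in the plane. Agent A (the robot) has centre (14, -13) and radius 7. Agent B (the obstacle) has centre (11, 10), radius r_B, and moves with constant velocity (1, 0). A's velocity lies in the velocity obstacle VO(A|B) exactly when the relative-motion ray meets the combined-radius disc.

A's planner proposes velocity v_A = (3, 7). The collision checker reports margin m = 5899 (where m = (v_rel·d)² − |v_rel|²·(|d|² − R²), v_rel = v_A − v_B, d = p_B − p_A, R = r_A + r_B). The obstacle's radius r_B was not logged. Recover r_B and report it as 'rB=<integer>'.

m = 5899
d = (-3, 23);  v_rel = (2, 7),  |v_rel|² = 53
v_rel×d = (2)·(23) − (7)·(-3) = 67
since m = R²·53 − 67²:  R² = (4489 + 5899) / 53 = 196
R = √196 = 14  ⇒  r_B = 14 − 7 = 7

rB=7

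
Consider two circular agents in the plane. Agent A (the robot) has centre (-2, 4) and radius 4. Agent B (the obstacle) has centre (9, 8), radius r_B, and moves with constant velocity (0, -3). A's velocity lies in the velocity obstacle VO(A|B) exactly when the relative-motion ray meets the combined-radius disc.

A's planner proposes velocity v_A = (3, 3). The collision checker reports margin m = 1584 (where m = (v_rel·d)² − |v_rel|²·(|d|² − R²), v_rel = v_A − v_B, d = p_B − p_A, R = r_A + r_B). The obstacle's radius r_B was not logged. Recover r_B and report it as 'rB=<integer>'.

m = 1584
d = (11, 4);  v_rel = (3, 6),  |v_rel|² = 45
v_rel×d = (3)·(4) − (6)·(11) = -54
since m = R²·45 − (-54)²:  R² = (2916 + 1584) / 45 = 100
R = √100 = 10  ⇒  r_B = 10 − 4 = 6

rB=6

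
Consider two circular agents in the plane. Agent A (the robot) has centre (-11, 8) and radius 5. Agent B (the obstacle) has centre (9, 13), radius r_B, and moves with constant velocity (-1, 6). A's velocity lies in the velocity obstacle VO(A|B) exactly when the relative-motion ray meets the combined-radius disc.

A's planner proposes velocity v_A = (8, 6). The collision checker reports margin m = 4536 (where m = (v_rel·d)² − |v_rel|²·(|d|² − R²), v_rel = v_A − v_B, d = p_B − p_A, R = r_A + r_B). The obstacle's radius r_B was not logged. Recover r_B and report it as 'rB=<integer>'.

m = 4536
d = (20, 5);  v_rel = (9, 0),  |v_rel|² = 81
v_rel×d = (9)·(5) − (0)·(20) = 45
since m = R²·81 − 45²:  R² = (2025 + 4536) / 81 = 81
R = √81 = 9  ⇒  r_B = 9 − 5 = 4

rB=4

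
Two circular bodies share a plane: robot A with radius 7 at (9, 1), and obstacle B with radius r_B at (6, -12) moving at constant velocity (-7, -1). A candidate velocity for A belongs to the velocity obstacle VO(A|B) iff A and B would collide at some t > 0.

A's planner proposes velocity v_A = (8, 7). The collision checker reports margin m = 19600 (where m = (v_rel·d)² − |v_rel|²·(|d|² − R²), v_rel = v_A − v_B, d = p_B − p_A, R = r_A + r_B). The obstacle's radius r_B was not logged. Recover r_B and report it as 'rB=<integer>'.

m = 19600
d = (-3, -13);  v_rel = (15, 8),  |v_rel|² = 289
v_rel×d = (15)·(-13) − (8)·(-3) = -171
since m = R²·289 − (-171)²:  R² = (29241 + 19600) / 289 = 169
R = √169 = 13  ⇒  r_B = 13 − 7 = 6

rB=6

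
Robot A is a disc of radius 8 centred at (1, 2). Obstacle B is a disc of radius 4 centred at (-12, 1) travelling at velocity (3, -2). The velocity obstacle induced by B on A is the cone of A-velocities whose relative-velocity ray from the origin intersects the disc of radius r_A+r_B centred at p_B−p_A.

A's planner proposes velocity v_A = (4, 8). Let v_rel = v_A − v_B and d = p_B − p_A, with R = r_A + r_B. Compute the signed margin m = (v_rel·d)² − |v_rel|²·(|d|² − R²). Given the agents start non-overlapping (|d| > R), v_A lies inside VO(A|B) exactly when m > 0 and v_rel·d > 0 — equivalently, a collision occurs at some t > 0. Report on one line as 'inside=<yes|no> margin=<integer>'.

d = (-13, -1),  |d|² = 170;  R = 8+4 = 12,  c = 170−12² = 26
v_rel = (1, 10),  |v_rel|² = 101;  v_rel·d = (1)·(-13) + (10)·(-1) = -23
101·t² + 46·t + 26 = 0  ⇒  m = (-23)² − 101·26 = -2097
m = -2097 < 0,  v_rel·d = -23 < 0  ⇒  outside

inside=no margin=-2097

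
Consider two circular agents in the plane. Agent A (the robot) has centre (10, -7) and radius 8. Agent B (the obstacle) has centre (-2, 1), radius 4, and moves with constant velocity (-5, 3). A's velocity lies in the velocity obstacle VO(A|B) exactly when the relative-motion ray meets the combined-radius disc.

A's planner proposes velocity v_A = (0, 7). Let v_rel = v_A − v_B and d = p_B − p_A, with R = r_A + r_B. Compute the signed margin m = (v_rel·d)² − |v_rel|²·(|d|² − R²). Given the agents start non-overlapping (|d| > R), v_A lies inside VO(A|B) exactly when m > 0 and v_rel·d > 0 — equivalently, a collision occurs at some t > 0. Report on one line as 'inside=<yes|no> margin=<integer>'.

d = (-12, 8),  |d|² = 208;  R = 8+4 = 12,  c = 208−12² = 64
v_rel = (5, 4),  |v_rel|² = 41;  v_rel·d = (5)·(-12) + (4)·(8) = -28
41·t² + 56·t + 64 = 0  ⇒  m = (-28)² − 41·64 = -1840
m = -1840 < 0,  v_rel·d = -28 < 0  ⇒  outside

inside=no margin=-1840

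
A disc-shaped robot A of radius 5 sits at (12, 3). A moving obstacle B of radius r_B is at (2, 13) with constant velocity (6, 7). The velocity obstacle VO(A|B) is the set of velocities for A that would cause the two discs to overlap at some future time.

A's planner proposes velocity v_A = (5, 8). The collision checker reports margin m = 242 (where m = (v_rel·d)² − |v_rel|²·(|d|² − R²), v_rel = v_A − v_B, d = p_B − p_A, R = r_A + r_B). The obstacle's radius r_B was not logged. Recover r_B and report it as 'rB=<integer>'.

m = 242
d = (-10, 10);  v_rel = (-1, 1),  |v_rel|² = 2
v_rel×d = (-1)·(10) − (1)·(-10) = 0
since m = R²·2 − 0²:  R² = (0 + 242) / 2 = 121
R = √121 = 11  ⇒  r_B = 11 − 5 = 6

rB=6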